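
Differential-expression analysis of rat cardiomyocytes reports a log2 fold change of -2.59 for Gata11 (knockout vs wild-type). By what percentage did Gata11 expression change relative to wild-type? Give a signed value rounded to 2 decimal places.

Fold change = 2^(-2.59) = 0.1661
Percent change = (FC − 1) × 100% = (0.1661 − 1) × 100 = -83.39%

-83.39%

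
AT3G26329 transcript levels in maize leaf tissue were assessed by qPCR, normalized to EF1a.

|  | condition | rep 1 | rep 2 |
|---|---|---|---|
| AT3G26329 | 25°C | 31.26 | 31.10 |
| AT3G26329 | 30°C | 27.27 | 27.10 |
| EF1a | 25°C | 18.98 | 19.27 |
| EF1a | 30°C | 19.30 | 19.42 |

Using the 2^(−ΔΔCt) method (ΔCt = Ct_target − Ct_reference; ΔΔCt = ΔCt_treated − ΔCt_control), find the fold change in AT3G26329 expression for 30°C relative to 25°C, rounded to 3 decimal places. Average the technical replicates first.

Mean Ct: AT3G26329 25°C 31.180; AT3G26329 30°C 27.185; EF1a 25°C 19.125; EF1a 30°C 19.360
ΔCt(25°C) = 31.180 − 19.125 = 12.055
ΔCt(30°C) = 27.185 − 19.360 = 7.825
ΔΔCt = 7.825 − 12.055 = -4.230
Fold change = 2^(−(-4.230)) = 2^4.230 = 18.7654

18.765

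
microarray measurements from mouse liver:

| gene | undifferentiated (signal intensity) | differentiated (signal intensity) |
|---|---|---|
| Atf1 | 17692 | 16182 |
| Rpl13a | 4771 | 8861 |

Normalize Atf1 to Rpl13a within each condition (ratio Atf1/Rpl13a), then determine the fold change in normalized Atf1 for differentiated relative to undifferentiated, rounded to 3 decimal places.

0.492

Atf1/Rpl13a (undifferentiated) = 17692 / 4771 = 3.7082
Atf1/Rpl13a (differentiated) = 16182 / 8861 = 1.8262
Fold change = 1.8262 / 3.7082 = 0.4925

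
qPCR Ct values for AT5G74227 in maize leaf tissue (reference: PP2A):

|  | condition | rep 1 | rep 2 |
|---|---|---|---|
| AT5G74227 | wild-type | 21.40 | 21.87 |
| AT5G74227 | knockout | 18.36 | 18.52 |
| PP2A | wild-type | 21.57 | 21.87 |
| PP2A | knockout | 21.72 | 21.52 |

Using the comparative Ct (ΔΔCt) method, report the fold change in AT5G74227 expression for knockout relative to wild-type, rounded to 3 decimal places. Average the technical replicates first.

Mean Ct: AT5G74227 wild-type 21.635; AT5G74227 knockout 18.440; PP2A wild-type 21.720; PP2A knockout 21.620
ΔCt(wild-type) = 21.635 − 21.720 = -0.085
ΔCt(knockout) = 18.440 − 21.620 = -3.180
ΔΔCt = -3.180 − (-0.085) = -3.095
Fold change = 2^(−(-3.095)) = 2^3.095 = 8.5445

8.545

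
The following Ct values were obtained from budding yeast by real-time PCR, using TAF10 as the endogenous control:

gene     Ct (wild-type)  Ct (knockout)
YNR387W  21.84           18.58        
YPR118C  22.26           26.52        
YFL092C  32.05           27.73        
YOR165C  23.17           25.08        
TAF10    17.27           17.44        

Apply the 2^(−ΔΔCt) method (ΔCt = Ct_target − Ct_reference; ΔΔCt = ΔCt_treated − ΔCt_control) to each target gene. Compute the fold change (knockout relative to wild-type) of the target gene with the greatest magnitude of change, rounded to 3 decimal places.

22.471

YNR387W: ΔΔCt = (18.58−17.44) − (21.84−17.27) = 1.14 − 4.57 = -3.43; fold change = 2^3.43 = 10.778
YPR118C: ΔΔCt = (26.52−17.44) − (22.26−17.27) = 9.08 − 4.99 = 4.09; fold change = 2^-4.09 = 0.059
YFL092C: ΔΔCt = (27.73−17.44) − (32.05−17.27) = 10.29 − 14.78 = -4.49; fold change = 2^4.49 = 22.471
YOR165C: ΔΔCt = (25.08−17.44) − (23.17−17.27) = 7.64 − 5.90 = 1.74; fold change = 2^-1.74 = 0.299
YFL092C has the largest |ΔΔCt| = 4.49.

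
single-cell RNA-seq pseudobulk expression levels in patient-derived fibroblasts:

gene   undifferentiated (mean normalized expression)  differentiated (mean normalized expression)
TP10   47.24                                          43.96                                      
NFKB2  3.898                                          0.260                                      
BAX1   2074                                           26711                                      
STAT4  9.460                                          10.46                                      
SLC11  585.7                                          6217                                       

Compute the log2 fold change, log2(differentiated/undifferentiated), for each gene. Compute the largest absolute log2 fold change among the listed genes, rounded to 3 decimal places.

3.906

log2(43.96/47.24) = -0.104  (TP10)
log2(0.260/3.898) = -3.906  (NFKB2)
log2(26711/2074) = 3.687  (BAX1)
log2(10.46/9.460) = 0.145  (STAT4)
log2(6217/585.7) = 3.408  (SLC11)
The largest magnitude belongs to NFKB2.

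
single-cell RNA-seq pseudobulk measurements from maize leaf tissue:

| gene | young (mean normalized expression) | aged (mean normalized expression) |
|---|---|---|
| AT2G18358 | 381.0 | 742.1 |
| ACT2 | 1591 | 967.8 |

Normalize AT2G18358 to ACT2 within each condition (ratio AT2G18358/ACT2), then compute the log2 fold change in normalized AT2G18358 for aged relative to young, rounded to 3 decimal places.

1.679

AT2G18358/ACT2 (young) = 381.0 / 1591 = 0.23947
AT2G18358/ACT2 (aged) = 742.1 / 967.8 = 0.76679
Fold change = 0.76679 / 0.23947 = 3.2020
log2(3.2020) = 1.6790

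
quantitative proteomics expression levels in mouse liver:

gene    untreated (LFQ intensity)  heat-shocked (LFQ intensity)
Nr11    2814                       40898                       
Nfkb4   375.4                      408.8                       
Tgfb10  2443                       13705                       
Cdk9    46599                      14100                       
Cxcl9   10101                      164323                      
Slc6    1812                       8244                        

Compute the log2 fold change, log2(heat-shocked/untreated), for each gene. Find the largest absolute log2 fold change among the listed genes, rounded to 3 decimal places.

log2(40898/2814) = 3.861  (Nr11)
log2(408.8/375.4) = 0.123  (Nfkb4)
log2(13705/2443) = 2.488  (Tgfb10)
log2(14100/46599) = -1.725  (Cdk9)
log2(164323/10101) = 4.024  (Cxcl9)
log2(8244/1812) = 2.186  (Slc6)
The largest magnitude belongs to Cxcl9.

4.024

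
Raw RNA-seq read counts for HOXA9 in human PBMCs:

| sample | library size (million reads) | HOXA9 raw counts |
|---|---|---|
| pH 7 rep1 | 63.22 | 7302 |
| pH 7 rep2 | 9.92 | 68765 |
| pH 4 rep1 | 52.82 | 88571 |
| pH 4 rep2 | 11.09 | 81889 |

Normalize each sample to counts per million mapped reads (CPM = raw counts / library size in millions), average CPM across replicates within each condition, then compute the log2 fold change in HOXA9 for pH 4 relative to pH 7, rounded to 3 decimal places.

0.363

CPM(pH 7 rep1) = 7302 / 63.22 = 115.5014
CPM(pH 7 rep2) = 68765 / 9.92 = 6931.9556
CPM(pH 4 rep1) = 88571 / 52.82 = 1676.8459
CPM(pH 4 rep2) = 81889 / 11.09 = 7384.0397
mean CPM(pH 7) = 3523.7285; mean CPM(pH 4) = 4530.4428
Fold change = 4530.4428 / 3523.7285 = 1.28570
log2(1.28570) = 0.3625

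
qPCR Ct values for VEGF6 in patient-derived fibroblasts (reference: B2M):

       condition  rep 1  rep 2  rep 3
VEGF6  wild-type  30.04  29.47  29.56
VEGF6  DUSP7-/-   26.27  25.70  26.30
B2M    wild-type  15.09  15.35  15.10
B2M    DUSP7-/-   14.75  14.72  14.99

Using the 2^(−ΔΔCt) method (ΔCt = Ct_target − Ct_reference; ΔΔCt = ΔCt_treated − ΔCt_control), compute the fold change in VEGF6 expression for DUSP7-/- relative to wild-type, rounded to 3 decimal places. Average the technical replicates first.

Mean Ct: VEGF6 wild-type 29.690; VEGF6 DUSP7-/- 26.090; B2M wild-type 15.180; B2M DUSP7-/- 14.820
ΔCt(wild-type) = 29.690 − 15.180 = 14.510
ΔCt(DUSP7-/-) = 26.090 − 14.820 = 11.270
ΔΔCt = 11.270 − 14.510 = -3.240
Fold change = 2^(−(-3.240)) = 2^3.240 = 9.4479

9.448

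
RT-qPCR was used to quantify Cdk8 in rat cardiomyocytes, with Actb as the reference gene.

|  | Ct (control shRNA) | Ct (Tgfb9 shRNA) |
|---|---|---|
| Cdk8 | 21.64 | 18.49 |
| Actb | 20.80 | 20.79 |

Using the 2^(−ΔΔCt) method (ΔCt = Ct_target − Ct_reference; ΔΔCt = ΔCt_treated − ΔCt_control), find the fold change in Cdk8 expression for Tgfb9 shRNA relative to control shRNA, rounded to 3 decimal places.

8.815

ΔCt(control shRNA) = 21.640 − 20.800 = 0.840
ΔCt(Tgfb9 shRNA) = 18.490 − 20.790 = -2.300
ΔΔCt = -2.300 − 0.840 = -3.140
Fold change = 2^(−(-3.140)) = 2^3.140 = 8.8152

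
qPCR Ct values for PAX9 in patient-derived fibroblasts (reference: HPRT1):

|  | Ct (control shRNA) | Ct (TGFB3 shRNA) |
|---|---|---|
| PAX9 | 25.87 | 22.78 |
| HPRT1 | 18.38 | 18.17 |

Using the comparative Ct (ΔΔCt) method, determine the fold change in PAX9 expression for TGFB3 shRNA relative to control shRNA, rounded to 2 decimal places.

7.36

ΔCt(control shRNA) = 25.870 − 18.380 = 7.490
ΔCt(TGFB3 shRNA) = 22.780 − 18.170 = 4.610
ΔΔCt = 4.610 − 7.490 = -2.880
Fold change = 2^(−(-2.880)) = 2^2.880 = 7.362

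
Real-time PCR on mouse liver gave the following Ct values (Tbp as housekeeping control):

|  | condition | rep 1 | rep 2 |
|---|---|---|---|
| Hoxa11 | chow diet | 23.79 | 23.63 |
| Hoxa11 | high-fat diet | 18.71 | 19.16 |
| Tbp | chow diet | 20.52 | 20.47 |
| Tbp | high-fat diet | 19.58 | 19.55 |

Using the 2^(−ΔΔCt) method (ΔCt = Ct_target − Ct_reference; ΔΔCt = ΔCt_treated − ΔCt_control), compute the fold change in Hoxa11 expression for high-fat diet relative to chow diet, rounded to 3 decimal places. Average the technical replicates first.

Mean Ct: Hoxa11 chow diet 23.710; Hoxa11 high-fat diet 18.935; Tbp chow diet 20.495; Tbp high-fat diet 19.565
ΔCt(chow diet) = 23.710 − 20.495 = 3.215
ΔCt(high-fat diet) = 18.935 − 19.565 = -0.630
ΔΔCt = -0.630 − 3.215 = -3.845
Fold change = 2^(−(-3.845)) = 2^3.845 = 14.3701

14.370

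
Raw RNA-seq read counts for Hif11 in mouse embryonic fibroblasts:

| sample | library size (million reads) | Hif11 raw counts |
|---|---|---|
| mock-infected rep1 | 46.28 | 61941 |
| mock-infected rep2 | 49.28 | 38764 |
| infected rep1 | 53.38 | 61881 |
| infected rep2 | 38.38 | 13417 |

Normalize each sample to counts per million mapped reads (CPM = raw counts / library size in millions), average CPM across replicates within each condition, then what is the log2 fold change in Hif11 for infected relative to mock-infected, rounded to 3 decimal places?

CPM(mock-infected rep1) = 61941 / 46.28 = 1338.3967
CPM(mock-infected rep2) = 38764 / 49.28 = 786.6071
CPM(infected rep1) = 61881 / 53.38 = 1159.2544
CPM(infected rep2) = 13417 / 38.38 = 349.5831
mean CPM(mock-infected) = 1062.5019; mean CPM(infected) = 754.4188
Fold change = 754.4188 / 1062.5019 = 0.71004
log2(0.71004) = -0.4940

-0.494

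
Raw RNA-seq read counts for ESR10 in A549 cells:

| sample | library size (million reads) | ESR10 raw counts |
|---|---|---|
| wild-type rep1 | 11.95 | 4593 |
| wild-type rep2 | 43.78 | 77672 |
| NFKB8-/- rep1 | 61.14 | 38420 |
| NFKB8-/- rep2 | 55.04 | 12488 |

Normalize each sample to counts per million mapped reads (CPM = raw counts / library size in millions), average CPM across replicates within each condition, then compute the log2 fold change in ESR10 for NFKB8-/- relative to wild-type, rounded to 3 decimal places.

-1.336

CPM(wild-type rep1) = 4593 / 11.95 = 384.3515
CPM(wild-type rep2) = 77672 / 43.78 = 1774.1434
CPM(NFKB8-/- rep1) = 38420 / 61.14 = 628.3939
CPM(NFKB8-/- rep2) = 12488 / 55.04 = 226.8895
mean CPM(wild-type) = 1079.2475; mean CPM(NFKB8-/-) = 427.6417
Fold change = 427.6417 / 1079.2475 = 0.39624
log2(0.39624) = -1.3356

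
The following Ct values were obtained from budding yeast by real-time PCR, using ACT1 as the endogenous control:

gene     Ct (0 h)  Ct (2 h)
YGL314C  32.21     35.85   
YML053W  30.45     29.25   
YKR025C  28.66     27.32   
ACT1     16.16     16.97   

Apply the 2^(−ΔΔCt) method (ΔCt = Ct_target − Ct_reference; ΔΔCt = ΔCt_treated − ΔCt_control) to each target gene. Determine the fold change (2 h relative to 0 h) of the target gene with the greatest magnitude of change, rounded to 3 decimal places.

0.141

YGL314C: ΔΔCt = (35.85−16.97) − (32.21−16.16) = 18.88 − 16.05 = 2.83; fold change = 2^-2.83 = 0.141
YML053W: ΔΔCt = (29.25−16.97) − (30.45−16.16) = 12.28 − 14.29 = -2.01; fold change = 2^2.01 = 4.028
YKR025C: ΔΔCt = (27.32−16.97) − (28.66−16.16) = 10.35 − 12.50 = -2.15; fold change = 2^2.15 = 4.438
YGL314C has the largest |ΔΔCt| = 2.83.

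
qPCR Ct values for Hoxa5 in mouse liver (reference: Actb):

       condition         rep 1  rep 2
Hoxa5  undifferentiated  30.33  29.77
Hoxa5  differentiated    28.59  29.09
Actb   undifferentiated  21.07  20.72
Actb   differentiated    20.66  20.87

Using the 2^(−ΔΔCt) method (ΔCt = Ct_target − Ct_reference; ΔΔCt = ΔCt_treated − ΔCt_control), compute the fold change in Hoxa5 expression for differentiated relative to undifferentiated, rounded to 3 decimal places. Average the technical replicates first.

2.114

Mean Ct: Hoxa5 undifferentiated 30.050; Hoxa5 differentiated 28.840; Actb undifferentiated 20.895; Actb differentiated 20.765
ΔCt(undifferentiated) = 30.050 − 20.895 = 9.155
ΔCt(differentiated) = 28.840 − 20.765 = 8.075
ΔΔCt = 8.075 − 9.155 = -1.080
Fold change = 2^(−(-1.080)) = 2^1.080 = 2.1140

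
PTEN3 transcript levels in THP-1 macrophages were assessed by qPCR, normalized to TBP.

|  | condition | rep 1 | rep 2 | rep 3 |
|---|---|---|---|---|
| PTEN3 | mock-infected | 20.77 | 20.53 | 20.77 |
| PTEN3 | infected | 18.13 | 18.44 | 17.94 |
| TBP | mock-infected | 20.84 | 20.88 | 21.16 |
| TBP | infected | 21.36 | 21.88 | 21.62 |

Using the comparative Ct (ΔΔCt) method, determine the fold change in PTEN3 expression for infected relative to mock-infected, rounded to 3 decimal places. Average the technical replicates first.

9.063

Mean Ct: PTEN3 mock-infected 20.690; PTEN3 infected 18.170; TBP mock-infected 20.960; TBP infected 21.620
ΔCt(mock-infected) = 20.690 − 20.960 = -0.270
ΔCt(infected) = 18.170 − 21.620 = -3.450
ΔΔCt = -3.450 − (-0.270) = -3.180
Fold change = 2^(−(-3.180)) = 2^3.180 = 9.0631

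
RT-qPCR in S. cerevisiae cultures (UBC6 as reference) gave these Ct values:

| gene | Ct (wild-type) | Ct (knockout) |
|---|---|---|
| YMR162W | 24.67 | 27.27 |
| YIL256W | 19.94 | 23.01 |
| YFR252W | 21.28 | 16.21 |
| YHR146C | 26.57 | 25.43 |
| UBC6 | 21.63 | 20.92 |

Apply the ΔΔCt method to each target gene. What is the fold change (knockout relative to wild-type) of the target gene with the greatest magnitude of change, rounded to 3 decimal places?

YMR162W: ΔΔCt = (27.27−20.92) − (24.67−21.63) = 6.35 − 3.04 = 3.31; fold change = 2^-3.31 = 0.101
YIL256W: ΔΔCt = (23.01−20.92) − (19.94−21.63) = 2.09 − (-1.69) = 3.78; fold change = 2^-3.78 = 0.073
YFR252W: ΔΔCt = (16.21−20.92) − (21.28−21.63) = -4.71 − (-0.35) = -4.36; fold change = 2^4.36 = 20.535
YHR146C: ΔΔCt = (25.43−20.92) − (26.57−21.63) = 4.51 − 4.94 = -0.43; fold change = 2^0.43 = 1.347
YFR252W has the largest |ΔΔCt| = 4.36.

20.535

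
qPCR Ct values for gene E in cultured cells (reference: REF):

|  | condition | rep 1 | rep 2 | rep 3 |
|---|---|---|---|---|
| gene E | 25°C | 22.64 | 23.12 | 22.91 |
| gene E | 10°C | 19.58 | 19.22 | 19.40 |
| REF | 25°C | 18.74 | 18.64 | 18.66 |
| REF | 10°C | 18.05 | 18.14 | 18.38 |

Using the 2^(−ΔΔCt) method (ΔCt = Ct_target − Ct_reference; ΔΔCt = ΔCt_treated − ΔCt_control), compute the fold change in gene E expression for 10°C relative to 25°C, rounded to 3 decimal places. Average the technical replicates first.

Mean Ct: gene E 25°C 22.890; gene E 10°C 19.400; REF 25°C 18.680; REF 10°C 18.190
ΔCt(25°C) = 22.890 − 18.680 = 4.210
ΔCt(10°C) = 19.400 − 18.190 = 1.210
ΔΔCt = 1.210 − 4.210 = -3.000
Fold change = 2^(−(-3.000)) = 2^3.000 = 8.0000

8.000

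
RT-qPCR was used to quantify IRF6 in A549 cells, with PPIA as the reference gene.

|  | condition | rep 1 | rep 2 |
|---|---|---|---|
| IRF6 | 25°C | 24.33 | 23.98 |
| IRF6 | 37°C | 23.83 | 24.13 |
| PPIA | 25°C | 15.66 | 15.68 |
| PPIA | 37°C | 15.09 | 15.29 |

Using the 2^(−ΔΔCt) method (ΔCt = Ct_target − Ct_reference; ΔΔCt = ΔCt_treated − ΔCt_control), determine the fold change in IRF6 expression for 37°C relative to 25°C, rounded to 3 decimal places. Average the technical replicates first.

0.809

Mean Ct: IRF6 25°C 24.155; IRF6 37°C 23.980; PPIA 25°C 15.670; PPIA 37°C 15.190
ΔCt(25°C) = 24.155 − 15.670 = 8.485
ΔCt(37°C) = 23.980 − 15.190 = 8.790
ΔΔCt = 8.790 − 8.485 = 0.305
Fold change = 2^(−0.305) = 0.8094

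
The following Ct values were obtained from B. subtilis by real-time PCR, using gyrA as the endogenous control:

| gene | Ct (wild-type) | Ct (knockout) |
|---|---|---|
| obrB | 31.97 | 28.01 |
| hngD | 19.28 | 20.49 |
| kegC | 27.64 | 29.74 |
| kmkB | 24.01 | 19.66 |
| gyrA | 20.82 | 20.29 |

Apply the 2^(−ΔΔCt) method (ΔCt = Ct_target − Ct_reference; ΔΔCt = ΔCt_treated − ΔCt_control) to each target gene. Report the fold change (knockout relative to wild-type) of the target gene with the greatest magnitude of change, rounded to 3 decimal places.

14.123

obrB: ΔΔCt = (28.01−20.29) − (31.97−20.82) = 7.72 − 11.15 = -3.43; fold change = 2^3.43 = 10.778
hngD: ΔΔCt = (20.49−20.29) − (19.28−20.82) = 0.20 − (-1.54) = 1.74; fold change = 2^-1.74 = 0.299
kegC: ΔΔCt = (29.74−20.29) − (27.64−20.82) = 9.45 − 6.82 = 2.63; fold change = 2^-2.63 = 0.162
kmkB: ΔΔCt = (19.66−20.29) − (24.01−20.82) = -0.63 − 3.19 = -3.82; fold change = 2^3.82 = 14.123
kmkB has the largest |ΔΔCt| = 3.82.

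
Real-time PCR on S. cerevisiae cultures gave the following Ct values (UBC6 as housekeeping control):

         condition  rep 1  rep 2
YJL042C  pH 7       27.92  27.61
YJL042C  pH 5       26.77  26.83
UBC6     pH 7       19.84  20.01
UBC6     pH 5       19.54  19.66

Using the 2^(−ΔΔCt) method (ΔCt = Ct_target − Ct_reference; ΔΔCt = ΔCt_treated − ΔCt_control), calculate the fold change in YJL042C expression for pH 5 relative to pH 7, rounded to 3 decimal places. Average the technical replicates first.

Mean Ct: YJL042C pH 7 27.765; YJL042C pH 5 26.800; UBC6 pH 7 19.925; UBC6 pH 5 19.600
ΔCt(pH 7) = 27.765 − 19.925 = 7.840
ΔCt(pH 5) = 26.800 − 19.600 = 7.200
ΔΔCt = 7.200 − 7.840 = -0.640
Fold change = 2^(−(-0.640)) = 2^0.640 = 1.5583

1.558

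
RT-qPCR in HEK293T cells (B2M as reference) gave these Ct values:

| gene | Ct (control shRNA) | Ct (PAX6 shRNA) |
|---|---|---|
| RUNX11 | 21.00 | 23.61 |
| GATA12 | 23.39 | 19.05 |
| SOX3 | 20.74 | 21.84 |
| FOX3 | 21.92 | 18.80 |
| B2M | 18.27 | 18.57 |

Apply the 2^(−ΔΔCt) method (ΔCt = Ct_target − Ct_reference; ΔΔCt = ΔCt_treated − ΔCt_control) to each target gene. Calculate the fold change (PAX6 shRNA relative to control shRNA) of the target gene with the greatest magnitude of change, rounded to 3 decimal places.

RUNX11: ΔΔCt = (23.61−18.57) − (21.00−18.27) = 5.04 − 2.73 = 2.31; fold change = 2^-2.31 = 0.202
GATA12: ΔΔCt = (19.05−18.57) − (23.39−18.27) = 0.48 − 5.12 = -4.64; fold change = 2^4.64 = 24.933
SOX3: ΔΔCt = (21.84−18.57) − (20.74−18.27) = 3.27 − 2.47 = 0.80; fold change = 2^-0.80 = 0.574
FOX3: ΔΔCt = (18.80−18.57) − (21.92−18.27) = 0.23 − 3.65 = -3.42; fold change = 2^3.42 = 10.703
GATA12 has the largest |ΔΔCt| = 4.64.

24.933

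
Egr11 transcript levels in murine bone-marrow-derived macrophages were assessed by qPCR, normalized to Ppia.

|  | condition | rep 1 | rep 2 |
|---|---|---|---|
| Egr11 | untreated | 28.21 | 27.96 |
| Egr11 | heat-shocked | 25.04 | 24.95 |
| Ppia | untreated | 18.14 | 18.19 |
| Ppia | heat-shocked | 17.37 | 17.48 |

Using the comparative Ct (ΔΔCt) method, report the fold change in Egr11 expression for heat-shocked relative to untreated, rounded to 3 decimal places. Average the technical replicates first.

Mean Ct: Egr11 untreated 28.085; Egr11 heat-shocked 24.995; Ppia untreated 18.165; Ppia heat-shocked 17.425
ΔCt(untreated) = 28.085 − 18.165 = 9.920
ΔCt(heat-shocked) = 24.995 − 17.425 = 7.570
ΔΔCt = 7.570 − 9.920 = -2.350
Fold change = 2^(−(-2.350)) = 2^2.350 = 5.0982

5.098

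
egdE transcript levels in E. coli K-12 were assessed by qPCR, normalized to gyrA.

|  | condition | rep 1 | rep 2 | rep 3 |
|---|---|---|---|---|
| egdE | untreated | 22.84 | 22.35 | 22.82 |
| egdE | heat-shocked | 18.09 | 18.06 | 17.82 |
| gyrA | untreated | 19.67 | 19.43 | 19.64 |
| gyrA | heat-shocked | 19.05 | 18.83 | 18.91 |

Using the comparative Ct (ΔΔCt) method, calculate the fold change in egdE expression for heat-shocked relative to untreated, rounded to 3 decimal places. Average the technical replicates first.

16.336

Mean Ct: egdE untreated 22.670; egdE heat-shocked 17.990; gyrA untreated 19.580; gyrA heat-shocked 18.930
ΔCt(untreated) = 22.670 − 19.580 = 3.090
ΔCt(heat-shocked) = 17.990 − 18.930 = -0.940
ΔΔCt = -0.940 − 3.090 = -4.030
Fold change = 2^(−(-4.030)) = 2^4.030 = 16.3362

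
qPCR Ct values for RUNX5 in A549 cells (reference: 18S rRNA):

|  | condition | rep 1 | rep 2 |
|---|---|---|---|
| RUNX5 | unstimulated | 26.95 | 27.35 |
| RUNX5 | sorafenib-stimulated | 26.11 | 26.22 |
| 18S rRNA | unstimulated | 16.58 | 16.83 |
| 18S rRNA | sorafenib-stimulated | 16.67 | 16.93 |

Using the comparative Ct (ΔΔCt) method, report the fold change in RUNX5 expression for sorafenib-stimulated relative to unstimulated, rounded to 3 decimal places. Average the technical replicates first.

2.114

Mean Ct: RUNX5 unstimulated 27.150; RUNX5 sorafenib-stimulated 26.165; 18S rRNA unstimulated 16.705; 18S rRNA sorafenib-stimulated 16.800
ΔCt(unstimulated) = 27.150 − 16.705 = 10.445
ΔCt(sorafenib-stimulated) = 26.165 − 16.800 = 9.365
ΔΔCt = 9.365 − 10.445 = -1.080
Fold change = 2^(−(-1.080)) = 2^1.080 = 2.1140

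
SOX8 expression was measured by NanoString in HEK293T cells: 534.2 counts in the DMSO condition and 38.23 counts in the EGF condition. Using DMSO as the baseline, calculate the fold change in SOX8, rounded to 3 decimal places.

0.072

Fold change = 38.23 / 534.2 = 0.0716
SOX8 is downregulated.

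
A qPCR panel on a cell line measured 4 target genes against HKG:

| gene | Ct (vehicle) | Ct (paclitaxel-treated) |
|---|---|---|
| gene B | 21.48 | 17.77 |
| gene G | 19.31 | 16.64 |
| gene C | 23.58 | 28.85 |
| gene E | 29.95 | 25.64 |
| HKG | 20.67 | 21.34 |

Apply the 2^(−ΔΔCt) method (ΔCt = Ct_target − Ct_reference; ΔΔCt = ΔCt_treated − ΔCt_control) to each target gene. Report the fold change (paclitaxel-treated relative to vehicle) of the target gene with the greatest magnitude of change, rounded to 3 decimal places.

gene B: ΔΔCt = (17.77−21.34) − (21.48−20.67) = -3.57 − 0.81 = -4.38; fold change = 2^4.38 = 20.821
gene G: ΔΔCt = (16.64−21.34) − (19.31−20.67) = -4.70 − (-1.36) = -3.34; fold change = 2^3.34 = 10.126
gene C: ΔΔCt = (28.85−21.34) − (23.58−20.67) = 7.51 − 2.91 = 4.60; fold change = 2^-4.60 = 0.041
gene E: ΔΔCt = (25.64−21.34) − (29.95−20.67) = 4.30 − 9.28 = -4.98; fold change = 2^4.98 = 31.559
gene E has the largest |ΔΔCt| = 4.98.

31.559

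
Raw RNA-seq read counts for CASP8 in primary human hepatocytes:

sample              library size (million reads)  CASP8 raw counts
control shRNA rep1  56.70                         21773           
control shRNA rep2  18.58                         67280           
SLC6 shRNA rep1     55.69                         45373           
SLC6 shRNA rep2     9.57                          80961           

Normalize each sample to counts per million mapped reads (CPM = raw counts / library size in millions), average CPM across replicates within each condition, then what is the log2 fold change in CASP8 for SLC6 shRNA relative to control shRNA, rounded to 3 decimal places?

1.211

CPM(control shRNA rep1) = 21773 / 56.70 = 384.0035
CPM(control shRNA rep2) = 67280 / 18.58 = 3621.0980
CPM(SLC6 shRNA rep1) = 45373 / 55.69 = 814.7423
CPM(SLC6 shRNA rep2) = 80961 / 9.57 = 8459.8746
mean CPM(control shRNA) = 2002.5507; mean CPM(SLC6 shRNA) = 4637.3085
Fold change = 4637.3085 / 2002.5507 = 2.31570
log2(2.31570) = 1.2114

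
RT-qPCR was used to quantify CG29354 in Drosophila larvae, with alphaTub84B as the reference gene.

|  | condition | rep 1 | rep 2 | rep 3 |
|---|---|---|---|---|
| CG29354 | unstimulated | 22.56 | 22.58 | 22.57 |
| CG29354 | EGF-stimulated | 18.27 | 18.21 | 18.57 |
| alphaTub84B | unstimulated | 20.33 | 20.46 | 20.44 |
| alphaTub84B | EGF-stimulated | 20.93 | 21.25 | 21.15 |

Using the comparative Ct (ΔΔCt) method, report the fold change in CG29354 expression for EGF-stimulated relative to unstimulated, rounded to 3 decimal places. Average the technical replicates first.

30.274

Mean Ct: CG29354 unstimulated 22.570; CG29354 EGF-stimulated 18.350; alphaTub84B unstimulated 20.410; alphaTub84B EGF-stimulated 21.110
ΔCt(unstimulated) = 22.570 − 20.410 = 2.160
ΔCt(EGF-stimulated) = 18.350 − 21.110 = -2.760
ΔΔCt = -2.760 − 2.160 = -4.920
Fold change = 2^(−(-4.920)) = 2^4.920 = 30.2738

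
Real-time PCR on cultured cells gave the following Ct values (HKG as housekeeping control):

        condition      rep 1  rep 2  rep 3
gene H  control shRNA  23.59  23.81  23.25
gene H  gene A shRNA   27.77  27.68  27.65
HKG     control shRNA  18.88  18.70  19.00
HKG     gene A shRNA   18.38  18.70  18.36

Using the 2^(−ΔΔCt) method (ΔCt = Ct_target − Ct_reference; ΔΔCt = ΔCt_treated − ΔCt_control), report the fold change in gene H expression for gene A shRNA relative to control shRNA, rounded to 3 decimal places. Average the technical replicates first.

Mean Ct: gene H control shRNA 23.550; gene H gene A shRNA 27.700; HKG control shRNA 18.860; HKG gene A shRNA 18.480
ΔCt(control shRNA) = 23.550 − 18.860 = 4.690
ΔCt(gene A shRNA) = 27.700 − 18.480 = 9.220
ΔΔCt = 9.220 − 4.690 = 4.530
Fold change = 2^(−4.530) = 0.0433

0.043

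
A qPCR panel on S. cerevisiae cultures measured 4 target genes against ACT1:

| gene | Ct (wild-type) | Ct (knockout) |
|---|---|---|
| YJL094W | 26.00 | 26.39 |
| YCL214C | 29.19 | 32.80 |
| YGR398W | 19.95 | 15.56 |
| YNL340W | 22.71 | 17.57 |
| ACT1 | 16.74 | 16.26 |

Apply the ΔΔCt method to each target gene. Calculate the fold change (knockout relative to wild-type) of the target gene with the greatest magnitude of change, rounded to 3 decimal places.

25.281

YJL094W: ΔΔCt = (26.39−16.26) − (26.00−16.74) = 10.13 − 9.26 = 0.87; fold change = 2^-0.87 = 0.547
YCL214C: ΔΔCt = (32.80−16.26) − (29.19−16.74) = 16.54 − 12.45 = 4.09; fold change = 2^-4.09 = 0.059
YGR398W: ΔΔCt = (15.56−16.26) − (19.95−16.74) = -0.70 − 3.21 = -3.91; fold change = 2^3.91 = 15.032
YNL340W: ΔΔCt = (17.57−16.26) − (22.71−16.74) = 1.31 − 5.97 = -4.66; fold change = 2^4.66 = 25.281
YNL340W has the largest |ΔΔCt| = 4.66.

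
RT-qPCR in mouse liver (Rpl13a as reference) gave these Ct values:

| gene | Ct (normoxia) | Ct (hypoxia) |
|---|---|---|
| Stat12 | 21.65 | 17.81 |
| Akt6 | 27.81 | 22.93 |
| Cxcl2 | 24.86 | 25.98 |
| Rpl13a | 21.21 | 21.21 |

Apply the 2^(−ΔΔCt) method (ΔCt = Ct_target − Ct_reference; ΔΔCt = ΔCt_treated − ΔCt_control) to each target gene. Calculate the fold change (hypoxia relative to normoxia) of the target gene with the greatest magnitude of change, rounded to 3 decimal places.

29.446

Stat12: ΔΔCt = (17.81−21.21) − (21.65−21.21) = -3.40 − 0.44 = -3.84; fold change = 2^3.84 = 14.320
Akt6: ΔΔCt = (22.93−21.21) − (27.81−21.21) = 1.72 − 6.60 = -4.88; fold change = 2^4.88 = 29.446
Cxcl2: ΔΔCt = (25.98−21.21) − (24.86−21.21) = 4.77 − 3.65 = 1.12; fold change = 2^-1.12 = 0.460
Akt6 has the largest |ΔΔCt| = 4.88.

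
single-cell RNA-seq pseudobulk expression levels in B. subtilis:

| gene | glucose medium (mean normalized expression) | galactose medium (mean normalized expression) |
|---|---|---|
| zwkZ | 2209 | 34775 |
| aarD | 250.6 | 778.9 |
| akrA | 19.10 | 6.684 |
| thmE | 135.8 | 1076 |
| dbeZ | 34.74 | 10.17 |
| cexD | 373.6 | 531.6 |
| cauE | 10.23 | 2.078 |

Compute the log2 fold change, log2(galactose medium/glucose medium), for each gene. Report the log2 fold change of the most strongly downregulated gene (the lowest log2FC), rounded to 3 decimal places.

-2.300

log2(34775/2209) = 3.977  (zwkZ)
log2(778.9/250.6) = 1.636  (aarD)
log2(6.684/19.10) = -1.515  (akrA)
log2(1076/135.8) = 2.986  (thmE)
log2(10.17/34.74) = -1.772  (dbeZ)
log2(531.6/373.6) = 0.509  (cexD)
log2(2.078/10.23) = -2.300  (cauE)
cauE is most strongly downregulated.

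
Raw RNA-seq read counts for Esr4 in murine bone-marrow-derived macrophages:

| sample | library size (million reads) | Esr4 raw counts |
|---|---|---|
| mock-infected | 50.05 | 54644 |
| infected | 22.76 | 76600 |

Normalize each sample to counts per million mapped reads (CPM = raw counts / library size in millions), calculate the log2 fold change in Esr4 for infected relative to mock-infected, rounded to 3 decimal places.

CPM(mock-infected) = 54644 / 50.05 = 1091.7882
CPM(infected) = 76600 / 22.76 = 3365.5536
Fold change = 3365.5536 / 1091.7882 = 3.08261
log2(3.08261) = 1.6242

1.624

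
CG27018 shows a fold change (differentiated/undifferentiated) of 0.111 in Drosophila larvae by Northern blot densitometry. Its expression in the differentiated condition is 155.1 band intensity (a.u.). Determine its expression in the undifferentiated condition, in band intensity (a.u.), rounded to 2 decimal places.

1397.30

undifferentiated expression = 155.1 / 0.111 = 1397.30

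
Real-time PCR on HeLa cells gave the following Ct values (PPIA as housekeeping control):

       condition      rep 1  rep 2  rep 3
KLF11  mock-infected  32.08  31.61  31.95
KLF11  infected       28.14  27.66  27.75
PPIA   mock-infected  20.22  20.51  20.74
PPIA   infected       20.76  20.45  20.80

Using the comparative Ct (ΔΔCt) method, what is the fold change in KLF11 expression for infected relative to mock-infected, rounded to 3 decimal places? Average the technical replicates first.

18.507

Mean Ct: KLF11 mock-infected 31.880; KLF11 infected 27.850; PPIA mock-infected 20.490; PPIA infected 20.670
ΔCt(mock-infected) = 31.880 − 20.490 = 11.390
ΔCt(infected) = 27.850 − 20.670 = 7.180
ΔΔCt = 7.180 − 11.390 = -4.210
Fold change = 2^(−(-4.210)) = 2^4.210 = 18.5070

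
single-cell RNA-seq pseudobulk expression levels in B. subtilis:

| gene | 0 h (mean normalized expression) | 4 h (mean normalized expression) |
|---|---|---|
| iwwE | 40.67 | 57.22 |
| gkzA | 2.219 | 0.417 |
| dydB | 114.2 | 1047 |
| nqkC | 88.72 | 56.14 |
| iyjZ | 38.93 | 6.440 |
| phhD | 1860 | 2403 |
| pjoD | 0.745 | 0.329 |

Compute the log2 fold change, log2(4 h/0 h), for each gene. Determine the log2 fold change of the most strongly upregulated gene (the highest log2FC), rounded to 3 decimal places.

3.197

log2(57.22/40.67) = 0.493  (iwwE)
log2(0.417/2.219) = -2.412  (gkzA)
log2(1047/114.2) = 3.197  (dydB)
log2(56.14/88.72) = -0.660  (nqkC)
log2(6.440/38.93) = -2.596  (iyjZ)
log2(2403/1860) = 0.370  (phhD)
log2(0.329/0.745) = -1.179  (pjoD)
dydB is most strongly upregulated.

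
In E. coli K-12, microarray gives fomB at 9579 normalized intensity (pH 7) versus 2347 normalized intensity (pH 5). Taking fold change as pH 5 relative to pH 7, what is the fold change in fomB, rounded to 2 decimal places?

0.25

Fold change = 2347 / 9579 = 0.245
fomB is downregulated.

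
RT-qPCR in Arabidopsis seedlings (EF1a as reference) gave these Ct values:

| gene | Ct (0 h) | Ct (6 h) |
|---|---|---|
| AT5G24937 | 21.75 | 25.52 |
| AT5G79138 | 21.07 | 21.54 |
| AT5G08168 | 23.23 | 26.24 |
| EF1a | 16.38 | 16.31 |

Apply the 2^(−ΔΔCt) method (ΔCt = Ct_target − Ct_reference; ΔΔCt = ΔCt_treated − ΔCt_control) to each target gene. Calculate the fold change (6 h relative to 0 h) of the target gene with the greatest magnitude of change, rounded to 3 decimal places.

0.070

AT5G24937: ΔΔCt = (25.52−16.31) − (21.75−16.38) = 9.21 − 5.37 = 3.84; fold change = 2^-3.84 = 0.070
AT5G79138: ΔΔCt = (21.54−16.31) − (21.07−16.38) = 5.23 − 4.69 = 0.54; fold change = 2^-0.54 = 0.688
AT5G08168: ΔΔCt = (26.24−16.31) − (23.23−16.38) = 9.93 − 6.85 = 3.08; fold change = 2^-3.08 = 0.118
AT5G24937 has the largest |ΔΔCt| = 3.84.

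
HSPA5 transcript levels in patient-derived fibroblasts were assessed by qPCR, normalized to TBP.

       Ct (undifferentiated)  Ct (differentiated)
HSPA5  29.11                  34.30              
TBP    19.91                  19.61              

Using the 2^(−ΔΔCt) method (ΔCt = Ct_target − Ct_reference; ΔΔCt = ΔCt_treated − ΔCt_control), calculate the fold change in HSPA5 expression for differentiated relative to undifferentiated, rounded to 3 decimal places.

0.022

ΔCt(undifferentiated) = 29.110 − 19.910 = 9.200
ΔCt(differentiated) = 34.300 − 19.610 = 14.690
ΔΔCt = 14.690 − 9.200 = 5.490
Fold change = 2^(−5.490) = 0.0223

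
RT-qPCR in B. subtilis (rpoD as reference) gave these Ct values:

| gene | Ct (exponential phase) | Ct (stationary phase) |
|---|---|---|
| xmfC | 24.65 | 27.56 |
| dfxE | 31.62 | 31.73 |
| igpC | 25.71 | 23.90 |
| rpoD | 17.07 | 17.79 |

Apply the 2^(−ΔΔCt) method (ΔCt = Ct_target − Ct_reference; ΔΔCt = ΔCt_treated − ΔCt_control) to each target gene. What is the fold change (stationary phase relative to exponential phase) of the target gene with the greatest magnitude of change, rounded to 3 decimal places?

5.776

xmfC: ΔΔCt = (27.56−17.79) − (24.65−17.07) = 9.77 − 7.58 = 2.19; fold change = 2^-2.19 = 0.219
dfxE: ΔΔCt = (31.73−17.79) − (31.62−17.07) = 13.94 − 14.55 = -0.61; fold change = 2^0.61 = 1.526
igpC: ΔΔCt = (23.90−17.79) − (25.71−17.07) = 6.11 − 8.64 = -2.53; fold change = 2^2.53 = 5.776
igpC has the largest |ΔΔCt| = 2.53.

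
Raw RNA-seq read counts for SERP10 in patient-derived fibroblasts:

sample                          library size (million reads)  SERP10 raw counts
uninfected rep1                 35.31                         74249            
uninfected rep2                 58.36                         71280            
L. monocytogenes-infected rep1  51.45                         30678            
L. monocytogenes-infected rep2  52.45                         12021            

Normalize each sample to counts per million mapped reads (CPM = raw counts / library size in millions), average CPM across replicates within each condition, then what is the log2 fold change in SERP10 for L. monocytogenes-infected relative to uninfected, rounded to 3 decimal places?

-2.010

CPM(uninfected rep1) = 74249 / 35.31 = 2102.7754
CPM(uninfected rep2) = 71280 / 58.36 = 1221.3845
CPM(L. monocytogenes-infected rep1) = 30678 / 51.45 = 596.2682
CPM(L. monocytogenes-infected rep2) = 12021 / 52.45 = 229.1897
mean CPM(uninfected) = 1662.0800; mean CPM(L. monocytogenes-infected) = 412.7290
Fold change = 412.7290 / 1662.0800 = 0.24832
log2(0.24832) = -2.0097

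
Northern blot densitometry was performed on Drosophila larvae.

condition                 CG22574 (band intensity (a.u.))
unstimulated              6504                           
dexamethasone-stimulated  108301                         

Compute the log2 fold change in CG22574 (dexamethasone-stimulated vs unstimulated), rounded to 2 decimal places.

4.06

Fold change = 108301 / 6504 = 16.6514
log2(16.6514) = 4.058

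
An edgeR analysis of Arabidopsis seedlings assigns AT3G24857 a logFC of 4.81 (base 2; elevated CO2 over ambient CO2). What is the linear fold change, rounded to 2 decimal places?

Fold change = 2^(4.81) = 28.051

28.05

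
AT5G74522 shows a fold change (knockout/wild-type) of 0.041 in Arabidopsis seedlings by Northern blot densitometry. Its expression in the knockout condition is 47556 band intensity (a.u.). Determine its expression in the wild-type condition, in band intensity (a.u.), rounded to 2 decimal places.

1159902.44

wild-type expression = 47556 / 0.041 = 1159902.44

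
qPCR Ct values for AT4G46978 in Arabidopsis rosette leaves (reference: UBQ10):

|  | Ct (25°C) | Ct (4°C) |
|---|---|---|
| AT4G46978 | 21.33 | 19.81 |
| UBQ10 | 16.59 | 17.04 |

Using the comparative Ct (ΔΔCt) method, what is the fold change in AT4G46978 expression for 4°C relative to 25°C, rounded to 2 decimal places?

3.92

ΔCt(25°C) = 21.330 − 16.590 = 4.740
ΔCt(4°C) = 19.810 − 17.040 = 2.770
ΔΔCt = 2.770 − 4.740 = -1.970
Fold change = 2^(−(-1.970)) = 2^1.970 = 3.918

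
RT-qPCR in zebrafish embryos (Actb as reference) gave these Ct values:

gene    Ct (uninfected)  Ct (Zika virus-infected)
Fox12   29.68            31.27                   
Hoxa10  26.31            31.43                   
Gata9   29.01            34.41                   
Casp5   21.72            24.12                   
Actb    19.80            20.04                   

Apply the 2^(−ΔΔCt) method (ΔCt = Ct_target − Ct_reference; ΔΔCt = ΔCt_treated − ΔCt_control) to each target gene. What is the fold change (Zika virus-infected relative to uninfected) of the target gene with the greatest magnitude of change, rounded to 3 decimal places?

0.028

Fox12: ΔΔCt = (31.27−20.04) − (29.68−19.80) = 11.23 − 9.88 = 1.35; fold change = 2^-1.35 = 0.392
Hoxa10: ΔΔCt = (31.43−20.04) − (26.31−19.80) = 11.39 − 6.51 = 4.88; fold change = 2^-4.88 = 0.034
Gata9: ΔΔCt = (34.41−20.04) − (29.01−19.80) = 14.37 − 9.21 = 5.16; fold change = 2^-5.16 = 0.028
Casp5: ΔΔCt = (24.12−20.04) − (21.72−19.80) = 4.08 − 1.92 = 2.16; fold change = 2^-2.16 = 0.224
Gata9 has the largest |ΔΔCt| = 5.16.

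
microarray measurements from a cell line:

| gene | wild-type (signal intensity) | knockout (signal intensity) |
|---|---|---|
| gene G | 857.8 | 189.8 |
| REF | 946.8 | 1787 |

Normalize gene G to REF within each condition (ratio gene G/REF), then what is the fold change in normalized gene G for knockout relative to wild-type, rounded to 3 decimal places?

gene G/REF (wild-type) = 857.8 / 946.8 = 0.906
gene G/REF (knockout) = 189.8 / 1787 = 0.10621
Fold change = 0.10621 / 0.906 = 0.1172

0.117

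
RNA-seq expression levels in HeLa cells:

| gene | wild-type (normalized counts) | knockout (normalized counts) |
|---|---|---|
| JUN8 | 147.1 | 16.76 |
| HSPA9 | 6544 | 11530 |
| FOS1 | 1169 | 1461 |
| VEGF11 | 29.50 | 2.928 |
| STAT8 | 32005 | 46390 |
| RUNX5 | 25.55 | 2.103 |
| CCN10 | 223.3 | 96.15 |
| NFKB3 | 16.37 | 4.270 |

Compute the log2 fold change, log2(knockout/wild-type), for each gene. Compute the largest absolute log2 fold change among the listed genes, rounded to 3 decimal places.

log2(16.76/147.1) = -3.134  (JUN8)
log2(11530/6544) = 0.817  (HSPA9)
log2(1461/1169) = 0.322  (FOS1)
log2(2.928/29.50) = -3.333  (VEGF11)
log2(46390/32005) = 0.536  (STAT8)
log2(2.103/25.55) = -3.603  (RUNX5)
log2(96.15/223.3) = -1.216  (CCN10)
log2(4.270/16.37) = -1.939  (NFKB3)
The largest magnitude belongs to RUNX5.

3.603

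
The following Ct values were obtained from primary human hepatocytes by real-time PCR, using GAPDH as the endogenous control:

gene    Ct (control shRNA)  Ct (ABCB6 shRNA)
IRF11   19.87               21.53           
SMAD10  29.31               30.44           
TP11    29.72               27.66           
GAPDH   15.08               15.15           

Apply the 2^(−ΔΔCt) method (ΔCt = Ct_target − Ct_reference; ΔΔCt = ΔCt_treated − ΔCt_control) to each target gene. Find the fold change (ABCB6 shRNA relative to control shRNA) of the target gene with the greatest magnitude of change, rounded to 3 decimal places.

IRF11: ΔΔCt = (21.53−15.15) − (19.87−15.08) = 6.38 − 4.79 = 1.59; fold change = 2^-1.59 = 0.332
SMAD10: ΔΔCt = (30.44−15.15) − (29.31−15.08) = 15.29 − 14.23 = 1.06; fold change = 2^-1.06 = 0.480
TP11: ΔΔCt = (27.66−15.15) − (29.72−15.08) = 12.51 − 14.64 = -2.13; fold change = 2^2.13 = 4.377
TP11 has the largest |ΔΔCt| = 2.13.

4.377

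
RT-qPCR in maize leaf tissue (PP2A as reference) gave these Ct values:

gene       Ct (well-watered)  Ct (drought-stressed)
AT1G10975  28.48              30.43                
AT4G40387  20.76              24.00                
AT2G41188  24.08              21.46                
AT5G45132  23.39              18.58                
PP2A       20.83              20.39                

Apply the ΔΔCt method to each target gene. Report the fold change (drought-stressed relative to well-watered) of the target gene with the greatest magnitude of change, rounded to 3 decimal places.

AT1G10975: ΔΔCt = (30.43−20.39) − (28.48−20.83) = 10.04 − 7.65 = 2.39; fold change = 2^-2.39 = 0.191
AT4G40387: ΔΔCt = (24.00−20.39) − (20.76−20.83) = 3.61 − (-0.07) = 3.68; fold change = 2^-3.68 = 0.078
AT2G41188: ΔΔCt = (21.46−20.39) − (24.08−20.83) = 1.07 − 3.25 = -2.18; fold change = 2^2.18 = 4.532
AT5G45132: ΔΔCt = (18.58−20.39) − (23.39−20.83) = -1.81 − 2.56 = -4.37; fold change = 2^4.37 = 20.678
AT5G45132 has the largest |ΔΔCt| = 4.37.

20.678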